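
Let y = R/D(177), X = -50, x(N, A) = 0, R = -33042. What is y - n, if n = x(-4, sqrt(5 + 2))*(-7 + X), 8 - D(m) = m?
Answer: 33042/169 ≈ 195.51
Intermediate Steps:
D(m) = 8 - m
n = 0 (n = 0*(-7 - 50) = 0*(-57) = 0)
y = 33042/169 (y = -33042/(8 - 1*177) = -33042/(8 - 177) = -33042/(-169) = -33042*(-1/169) = 33042/169 ≈ 195.51)
y - n = 33042/169 - 1*0 = 33042/169 + 0 = 33042/169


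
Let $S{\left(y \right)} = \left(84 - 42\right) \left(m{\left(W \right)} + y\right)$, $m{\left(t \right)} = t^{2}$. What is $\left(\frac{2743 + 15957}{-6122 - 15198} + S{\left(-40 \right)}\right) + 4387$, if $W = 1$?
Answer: $\frac{2929499}{1066} \approx 2748.1$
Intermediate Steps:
$S{\left(y \right)} = 42 + 42 y$ ($S{\left(y \right)} = \left(84 - 42\right) \left(1^{2} + y\right) = 42 \left(1 + y\right) = 42 + 42 y$)
$\left(\frac{2743 + 15957}{-6122 - 15198} + S{\left(-40 \right)}\right) + 4387 = \left(\frac{2743 + 15957}{-6122 - 15198} + \left(42 + 42 \left(-40\right)\right)\right) + 4387 = \left(\frac{18700}{-21320} + \left(42 - 1680\right)\right) + 4387 = \left(18700 \left(- \frac{1}{21320}\right) - 1638\right) + 4387 = \left(- \frac{935}{1066} - 1638\right) + 4387 = - \frac{1747043}{1066} + 4387 = \frac{2929499}{1066}$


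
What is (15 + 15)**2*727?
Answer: 654300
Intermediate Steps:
(15 + 15)**2*727 = 30**2*727 = 900*727 = 654300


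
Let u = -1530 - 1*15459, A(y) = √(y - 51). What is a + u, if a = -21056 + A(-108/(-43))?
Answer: -38045 + I*√89655/43 ≈ -38045.0 + 6.9634*I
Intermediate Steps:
A(y) = √(-51 + y)
u = -16989 (u = -1530 - 15459 = -16989)
a = -21056 + I*√89655/43 (a = -21056 + √(-51 - 108/(-43)) = -21056 + √(-51 - 108*(-1/43)) = -21056 + √(-51 + 108/43) = -21056 + √(-2085/43) = -21056 + I*√89655/43 ≈ -21056.0 + 6.9634*I)
a + u = (-21056 + I*√89655/43) - 16989 = -38045 + I*√89655/43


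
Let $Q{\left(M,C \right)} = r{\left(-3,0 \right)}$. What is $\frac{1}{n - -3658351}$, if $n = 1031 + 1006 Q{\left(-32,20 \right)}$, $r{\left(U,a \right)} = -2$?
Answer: $\frac{1}{3657370} \approx 2.7342 \cdot 10^{-7}$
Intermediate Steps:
$Q{\left(M,C \right)} = -2$
$n = -981$ ($n = 1031 + 1006 \left(-2\right) = 1031 - 2012 = -981$)
$\frac{1}{n - -3658351} = \frac{1}{-981 - -3658351} = \frac{1}{-981 + 3658351} = \frac{1}{3657370}$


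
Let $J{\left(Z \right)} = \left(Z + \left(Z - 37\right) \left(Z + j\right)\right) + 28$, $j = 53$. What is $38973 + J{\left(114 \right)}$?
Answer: $51974$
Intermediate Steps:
$J{\left(Z \right)} = 28 + Z + \left(-37 + Z\right) \left(53 + Z\right)$ ($J{\left(Z \right)} = \left(Z + \left(Z - 37\right) \left(Z + 53\right)\right) + 28 = \left(Z + \left(-37 + Z\right) \left(53 + Z\right)\right) + 28 = 28 + Z + \left(-37 + Z\right) \left(53 + Z\right)$)
$38973 + J{\left(114 \right)} = 38973 + \left(-1933 + 114^{2} + 17 \cdot 114\right) = 38973 + \left(-1933 + 12996 + 1938\right) = 38973 + 13001 = 51974$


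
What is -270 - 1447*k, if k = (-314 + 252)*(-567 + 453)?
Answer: -10227666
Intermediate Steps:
k = 7068 (k = -62*(-114) = 7068)
-270 - 1447*k = -270 - 1447*7068 = -270 - 10227396 = -10227666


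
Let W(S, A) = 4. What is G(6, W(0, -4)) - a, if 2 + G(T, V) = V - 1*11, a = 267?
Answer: -276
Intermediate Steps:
G(T, V) = -13 + V (G(T, V) = -2 + (V - 1*11) = -2 + (V - 11) = -2 + (-11 + V) = -13 + V)
G(6, W(0, -4)) - a = (-13 + 4) - 1*267 = -9 - 267 = -276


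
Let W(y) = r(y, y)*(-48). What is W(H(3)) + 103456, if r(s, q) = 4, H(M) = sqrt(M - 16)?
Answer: 103264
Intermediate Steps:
H(M) = sqrt(-16 + M)
W(y) = -192 (W(y) = 4*(-48) = -192)
W(H(3)) + 103456 = -192 + 103456 = 103264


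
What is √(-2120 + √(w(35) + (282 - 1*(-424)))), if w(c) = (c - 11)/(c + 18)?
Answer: √(-5955080 + 53*√1984426)/53 ≈ 45.754*I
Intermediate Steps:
w(c) = (-11 + c)/(18 + c)
√(-2120 + √(w(35) + (282 - 1*(-424)))) = √(-2120 + √((-11 + 35)/(18 + 35) + (282 - 1*(-424)))) = √(-2120 + √(24/53 + (282 + 424))) = √(-2120 + √((1/53)*24 + 706)) = √(-2120 + √(24/53 + 706)) = √(-2120 + √(37442/53)) = √(-2120 + √1984426/53)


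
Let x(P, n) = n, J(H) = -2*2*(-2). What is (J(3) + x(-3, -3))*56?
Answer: 280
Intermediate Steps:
J(H) = 8 (J(H) = -4*(-2) = 8)
(J(3) + x(-3, -3))*56 = (8 - 3)*56 = 5*56 = 280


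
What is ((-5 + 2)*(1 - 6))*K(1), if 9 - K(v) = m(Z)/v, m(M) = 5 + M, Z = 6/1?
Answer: -30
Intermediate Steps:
Z = 6 (Z = 6*1 = 6)
K(v) = 9 - 11/v (K(v) = 9 - (5 + 6)/v = 9 - 11/v)
((-5 + 2)*(1 - 6))*K(1) = ((-5 + 2)*(1 - 6))*(9 - 11/1) = (-3*(-5))*(9 - 11*1) = 15*(9 - 11) = 15*(-2) = -30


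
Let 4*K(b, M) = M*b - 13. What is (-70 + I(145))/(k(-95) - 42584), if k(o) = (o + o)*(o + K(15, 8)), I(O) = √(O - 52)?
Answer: 140/59233 - 2*√93/59233 ≈ 0.0020379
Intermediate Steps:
K(b, M) = -13/4 + M*b/4 (K(b, M) = (M*b - 13)/4 = (-13 + M*b)/4 = -13/4 + M*b/4)
I(O) = √(-52 + O)
k(o) = 2*o*(107/4 + o) (k(o) = (o + o)*(o + (-13/4 + (¼)*8*15)) = (2*o)*(o + (-13/4 + 30)) = (2*o)*(o + 107/4) = (2*o)*(107/4 + o) = 2*o*(107/4 + o))
(-70 + I(145))/(k(-95) - 42584) = (-70 + √(-52 + 145))/((½)*(-95)*(107 + 4*(-95)) - 42584) = (-70 + √93)/((½)*(-95)*(107 - 380) - 42584) = (-70 + √93)/((½)*(-95)*(-273) - 42584) = (-70 + √93)/(25935/2 - 42584) = (-70 + √93)/(-59233/2) = (-70 + √93)*(-2/59233) = 140/59233 - 2*√93/59233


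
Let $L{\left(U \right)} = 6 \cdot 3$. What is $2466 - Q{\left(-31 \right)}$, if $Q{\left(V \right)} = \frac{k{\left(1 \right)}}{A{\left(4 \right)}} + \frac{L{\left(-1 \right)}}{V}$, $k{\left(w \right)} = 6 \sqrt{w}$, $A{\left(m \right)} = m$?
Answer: $\frac{152835}{62} \approx 2465.1$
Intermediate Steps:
$L{\left(U \right)} = 18$
$Q{\left(V \right)} = \frac{3}{2} + \frac{18}{V}$ ($Q{\left(V \right)} = \frac{6 \sqrt{1}}{4} + \frac{18}{V} = 6 \cdot 1 \cdot \frac{1}{4} + \frac{18}{V} = 6 \cdot \frac{1}{4} + \frac{18}{V} = \frac{3}{2} + \frac{18}{V}$)
$2466 - Q{\left(-31 \right)} = 2466 - \left(\frac{3}{2} + \frac{18}{-31}\right) = 2466 - \left(\frac{3}{2} + 18 \left(- \frac{1}{31}\right)\right) = 2466 - \left(\frac{3}{2} - \frac{18}{31}\right) = 2466 - \frac{57}{62} = \frac{152835}{62}$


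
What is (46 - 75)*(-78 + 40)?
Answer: 1102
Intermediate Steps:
(46 - 75)*(-78 + 40) = -29*(-38) = 1102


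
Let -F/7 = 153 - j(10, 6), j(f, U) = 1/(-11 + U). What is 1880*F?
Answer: -2016112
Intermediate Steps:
F = -5362/5 (F = -7*(153 - 1/(-11 + 6)) = -7*(153 - 1/(-5)) = -7*(153 - 1*(-⅕)) = -7*(153 + ⅕) = -7*766/5 = -5362/5 ≈ -1072.4)
1880*F = 1880*(-5362/5) = -2016112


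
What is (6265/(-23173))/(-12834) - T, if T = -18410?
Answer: 5475176017885/297402282 ≈ 18410.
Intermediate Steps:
(6265/(-23173))/(-12834) - T = (6265/(-23173))/(-12834) - 1*(-18410) = (6265*(-1/23173))*(-1/12834) + 18410 = -6265/23173*(-1/12834) + 18410 = 6265/297402282 + 18410 = 5475176017885/297402282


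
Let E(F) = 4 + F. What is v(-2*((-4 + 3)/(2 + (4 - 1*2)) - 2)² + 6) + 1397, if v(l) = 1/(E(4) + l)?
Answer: 43315/31 ≈ 1397.3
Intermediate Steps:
v(l) = 1/(8 + l) (v(l) = 1/((4 + 4) + l) = 1/(8 + l))
v(-2*((-4 + 3)/(2 + (4 - 1*2)) - 2)² + 6) + 1397 = 1/(8 + (-2*((-4 + 3)/(2 + (4 - 1*2)) - 2)² + 6)) + 1397 = 1/(8 + (-2*(-1/(2 + (4 - 2)) - 2)² + 6)) + 1397 = 1/(8 + (-2*(-1/(2 + 2) - 2)² + 6)) + 1397 = 1/(8 + (-2*(-1/4 - 2)² + 6)) + 1397 = 1/(8 + (-2*(-1*¼ - 2)² + 6)) + 1397 = 1/(8 + (-2*(-¼ - 2)² + 6)) + 1397 = 1/(8 + (-2*(-9/4)² + 6)) + 1397 = 1/(8 + (-2*81/16 + 6)) + 1397 = 1/(8 + (-81/8 + 6)) + 1397 = 1/(8 - 33/8) + 1397 = 1/(31/8) + 1397 = 8/31 + 1397 = 43315/31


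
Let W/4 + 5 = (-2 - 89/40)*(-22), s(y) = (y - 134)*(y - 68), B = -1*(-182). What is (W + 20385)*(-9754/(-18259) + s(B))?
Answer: 10360416539368/91295 ≈ 1.1348e+8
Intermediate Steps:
B = 182
s(y) = (-134 + y)*(-68 + y)
W = 1759/5 (W = -20 + 4*((-2 - 89/40)*(-22)) = -20 + 4*(-169/40*(-22)) = -20 + 4*(1859/20) = -20 + 1859/5 = 1759/5 ≈ 351.80)
(W + 20385)*(-9754/(-18259) + s(B)) = (1759/5 + 20385)*(-9754/(-18259) + (9112 + 182**2 - 202*182)) = 103684*(-9754*(-1/18259) + (9112 + 33124 - 36764))/5 = 103684*(9754/18259 + 5472)/5 = (103684/5)*(99923002/18259) = 10360416539368/91295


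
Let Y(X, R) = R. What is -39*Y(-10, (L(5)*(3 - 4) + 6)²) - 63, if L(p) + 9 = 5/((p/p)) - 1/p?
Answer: -103014/25 ≈ -4120.6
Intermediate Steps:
L(p) = -4 - 1/p (L(p) = -9 + (5/((p/p)) - 1/p) = -9 + (5/1 - 1/p) = -9 + (5*1 - 1/p) = -9 + (5 - 1/p) = -4 - 1/p)
-39*Y(-10, (L(5)*(3 - 4) + 6)²) - 63 = -39*((-4 - 1/5)*(3 - 4) + 6)² - 63 = -39*((-4 - 1*⅕)*(-1) + 6)² - 63 = -39*((-4 - ⅕)*(-1) + 6)² - 63 = -39*(-21/5*(-1) + 6)² - 63 = -39*(21/5 + 6)² - 63 = -39*(51/5)² - 63 = -39*2601/25 - 63 = -101439/25 - 63 = -103014/25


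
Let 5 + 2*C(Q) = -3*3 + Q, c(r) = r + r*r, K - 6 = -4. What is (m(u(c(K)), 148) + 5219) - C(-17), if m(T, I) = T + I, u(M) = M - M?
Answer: 10765/2 ≈ 5382.5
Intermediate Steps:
K = 2 (K = 6 - 4 = 2)
c(r) = r + r²
u(M) = 0
C(Q) = -7 + Q/2 (C(Q) = -5/2 + (-3*3 + Q)/2 = -5/2 + (-9 + Q)/2 = -5/2 + (-9/2 + Q/2) = -7 + Q/2)
m(T, I) = I + T
(m(u(c(K)), 148) + 5219) - C(-17) = ((148 + 0) + 5219) - (-7 + (½)*(-17)) = (148 + 5219) - (-7 - 17/2) = 5367 - 1*(-31/2) = 5367 + 31/2 = 10765/2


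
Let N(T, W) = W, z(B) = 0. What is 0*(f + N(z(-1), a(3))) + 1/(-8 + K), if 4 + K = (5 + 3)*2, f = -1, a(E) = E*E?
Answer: ¼ ≈ 0.25000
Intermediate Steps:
a(E) = E²
K = 12 (K = -4 + (5 + 3)*2 = -4 + 8*2 = -4 + 16 = 12)
0*(f + N(z(-1), a(3))) + 1/(-8 + K) = 0*(-1 + 3²) + 1/(-8 + 12) = 0*(-1 + 9) + 1/4 = 0*8 + ¼ = 0 + ¼ = ¼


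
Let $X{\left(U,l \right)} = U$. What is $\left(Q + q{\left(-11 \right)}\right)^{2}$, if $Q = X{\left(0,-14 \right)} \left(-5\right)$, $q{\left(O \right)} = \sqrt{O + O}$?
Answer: $-22$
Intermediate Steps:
$q{\left(O \right)} = \sqrt{2} \sqrt{O}$ ($q{\left(O \right)} = \sqrt{2 O} = \sqrt{2} \sqrt{O}$)
$Q = 0$ ($Q = 0 \left(-5\right) = 0$)
$\left(Q + q{\left(-11 \right)}\right)^{2} = \left(0 + \sqrt{2} \sqrt{-11}\right)^{2} = \left(0 + \sqrt{2} i \sqrt{11}\right)^{2} = \left(0 + i \sqrt{22}\right)^{2} = \left(i \sqrt{22}\right)^{2} = -22$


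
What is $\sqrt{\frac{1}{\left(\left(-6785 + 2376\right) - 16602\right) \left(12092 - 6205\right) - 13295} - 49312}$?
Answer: $\frac{5 i \sqrt{7546185718717168847}}{61852526} \approx 222.06 i$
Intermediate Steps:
$\sqrt{\frac{1}{\left(\left(-6785 + 2376\right) - 16602\right) \left(12092 - 6205\right) - 13295} - 49312} = \sqrt{\frac{1}{\left(-4409 - 16602\right) 5887 - 13295} - 49312} = \sqrt{\frac{1}{\left(-21011\right) 5887 - 13295} - 49312} = \sqrt{\frac{1}{-123691757 - 13295} - 49312} = \sqrt{\frac{1}{-123705052} - 49312} = \sqrt{- \frac{1}{123705052} - 49312} = \sqrt{- \frac{6100143524225}{123705052}} = \frac{5 i \sqrt{7546185718717168847}}{61852526}$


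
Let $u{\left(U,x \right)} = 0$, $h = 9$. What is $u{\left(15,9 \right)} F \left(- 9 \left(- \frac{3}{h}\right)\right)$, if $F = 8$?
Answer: $0$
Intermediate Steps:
$u{\left(15,9 \right)} F \left(- 9 \left(- \frac{3}{h}\right)\right) = 0 \cdot 8 \left(- 9 \left(- \frac{3}{9}\right)\right) = 0 \left(- 9 \left(\left(-3\right) \frac{1}{9}\right)\right) = 0 \left(\left(-9\right) \left(- \frac{1}{3}\right)\right) = 0 \cdot 3 = 0$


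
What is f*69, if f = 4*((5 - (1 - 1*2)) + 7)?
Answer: 3588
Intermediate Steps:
f = 52 (f = 4*((5 - (1 - 2)) + 7) = 4*((5 - 1*(-1)) + 7) = 4*((5 + 1) + 7) = 4*(6 + 7) = 4*13 = 52)
f*69 = 52*69 = 3588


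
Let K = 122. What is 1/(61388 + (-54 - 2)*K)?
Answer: 1/54556 ≈ 1.8330e-5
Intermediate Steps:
1/(61388 + (-54 - 2)*K) = 1/(61388 + (-54 - 2)*122) = 1/(61388 - 56*122) = 1/(61388 - 6832) = 1/54556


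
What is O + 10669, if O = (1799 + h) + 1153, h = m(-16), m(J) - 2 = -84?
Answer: 13539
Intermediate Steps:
m(J) = -82 (m(J) = 2 - 84 = -82)
h = -82
O = 2870 (O = (1799 - 82) + 1153 = 1717 + 1153 = 2870)
O + 10669 = 2870 + 10669 = 13539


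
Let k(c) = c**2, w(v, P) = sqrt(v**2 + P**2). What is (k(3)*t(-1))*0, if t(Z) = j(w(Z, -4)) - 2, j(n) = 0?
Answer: 0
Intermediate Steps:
w(v, P) = sqrt(P**2 + v**2)
t(Z) = -2 (t(Z) = 0 - 2 = -2)
(k(3)*t(-1))*0 = (3**2*(-2))*0 = (9*(-2))*0 = -18*0 = 0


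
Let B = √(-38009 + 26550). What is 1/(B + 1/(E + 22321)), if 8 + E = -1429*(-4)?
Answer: 28029/9002475053020 - 785624841*I*√11459/9002475053020 ≈ 3.1135e-9 - 0.0093417*I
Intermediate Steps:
E = 5708 (E = -8 - 1429*(-4) = -8 + 5716 = 5708)
B = I*√11459 (B = √(-11459) = I*√11459 ≈ 107.05*I)
1/(B + 1/(E + 22321)) = 1/(I*√11459 + 1/(5708 + 22321)) = 1/(I*√11459 + 1/28029) = 1/(1/28029 + I*√11459)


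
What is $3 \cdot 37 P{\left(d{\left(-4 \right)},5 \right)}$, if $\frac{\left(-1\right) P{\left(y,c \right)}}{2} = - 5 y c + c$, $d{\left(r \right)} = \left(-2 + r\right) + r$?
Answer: $-56610$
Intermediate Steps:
$d{\left(r \right)} = -2 + 2 r$
$P{\left(y,c \right)} = - 2 c + 10 c y$ ($P{\left(y,c \right)} = - 2 \left(- 5 y c + c\right) = - 2 \left(- 5 c y + c\right) = - 2 \left(c - 5 c y\right) = - 2 c + 10 c y$)
$3 \cdot 37 P{\left(d{\left(-4 \right)},5 \right)} = 3 \cdot 37 \cdot 2 \cdot 5 \left(-1 + 5 \left(-2 + 2 \left(-4\right)\right)\right) = 111 \cdot 2 \cdot 5 \left(-1 + 5 \left(-2 - 8\right)\right) = 111 \cdot 2 \cdot 5 \left(-1 + 5 \left(-10\right)\right) = 111 \cdot 2 \cdot 5 \left(-1 - 50\right) = 111 \cdot 2 \cdot 5 \left(-51\right) = 111 \left(-510\right) = -56610$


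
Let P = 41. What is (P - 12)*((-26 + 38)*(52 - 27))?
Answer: 8700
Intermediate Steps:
(P - 12)*((-26 + 38)*(52 - 27)) = (41 - 12)*((-26 + 38)*(52 - 27)) = 29*(12*25) = 29*300 = 8700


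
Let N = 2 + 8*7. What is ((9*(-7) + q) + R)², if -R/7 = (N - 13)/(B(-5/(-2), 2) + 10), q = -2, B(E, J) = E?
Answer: 203401/25 ≈ 8136.0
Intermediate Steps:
N = 58 (N = 2 + 56 = 58)
R = -126/5 (R = -7*(58 - 13)/(-5/(-2) + 10) = -315/(-5*(-½) + 10) = -315/(5/2 + 10) = -315/25/2 = -315*2/25 = -7*18/5 = -126/5 ≈ -25.200)
((9*(-7) + q) + R)² = ((9*(-7) - 2) - 126/5)² = ((-63 - 2) - 126/5)² = (-65 - 126/5)² = (-451/5)² = 203401/25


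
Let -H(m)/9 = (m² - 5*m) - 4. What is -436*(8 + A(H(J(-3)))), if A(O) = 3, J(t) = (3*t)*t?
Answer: -4796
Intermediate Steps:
J(t) = 3*t²
H(m) = 36 - 9*m² + 45*m (H(m) = -9*((m² - 5*m) - 4) = -9*(-4 + m² - 5*m) = 36 - 9*m² + 45*m)
-436*(8 + A(H(J(-3)))) = -436*(8 + 3) = -436*11 = -4796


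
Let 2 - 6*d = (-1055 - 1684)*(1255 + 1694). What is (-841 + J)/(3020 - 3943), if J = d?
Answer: -8072267/5538 ≈ -1457.6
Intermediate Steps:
d = 8077313/6 (d = 1/3 - (-1055 - 1684)*(1255 + 1694)/6 = 1/3 - (-913)*2949/2 = 1/3 - 1/6*(-8077311) = 1/3 + 2692437/2 = 8077313/6 ≈ 1.3462e+6)
J = 8077313/6 ≈ 1.3462e+6
(-841 + J)/(3020 - 3943) = (-841 + 8077313/6)/(3020 - 3943) = (8072267/6)/(-923) = (8072267/6)*(-1/923) = -8072267/5538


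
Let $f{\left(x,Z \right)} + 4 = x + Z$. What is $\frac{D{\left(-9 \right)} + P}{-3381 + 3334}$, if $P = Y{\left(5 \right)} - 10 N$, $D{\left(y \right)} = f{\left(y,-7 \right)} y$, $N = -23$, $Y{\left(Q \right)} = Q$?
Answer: $- \frac{415}{47} \approx -8.8298$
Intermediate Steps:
$f{\left(x,Z \right)} = -4 + Z + x$ ($f{\left(x,Z \right)} = -4 + \left(x + Z\right) = -4 + \left(Z + x\right) = -4 + Z + x$)
$D{\left(y \right)} = y \left(-11 + y\right)$ ($D{\left(y \right)} = \left(-4 - 7 + y\right) y = \left(-11 + y\right) y = y \left(-11 + y\right)$)
$P = 235$ ($P = 5 - -230 = 5 + 230 = 235$)
$\frac{D{\left(-9 \right)} + P}{-3381 + 3334} = \frac{- 9 \left(-11 - 9\right) + 235}{-3381 + 3334} = \frac{\left(-9\right) \left(-20\right) + 235}{-47} = \left(180 + 235\right) \left(- \frac{1}{47}\right) = 415 \left(- \frac{1}{47}\right) = - \frac{415}{47}$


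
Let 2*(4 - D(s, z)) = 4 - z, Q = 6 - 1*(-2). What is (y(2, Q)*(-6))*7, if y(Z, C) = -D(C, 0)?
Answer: 84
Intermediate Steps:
Q = 8 (Q = 6 + 2 = 8)
D(s, z) = 2 + z/2 (D(s, z) = 4 - (4 - z)/2 = 4 + (-2 + z/2) = 2 + z/2)
y(Z, C) = -2 (y(Z, C) = -(2 + (½)*0) = -(2 + 0) = -1*2 = -2)
(y(2, Q)*(-6))*7 = -2*(-6)*7 = 12*7 = 84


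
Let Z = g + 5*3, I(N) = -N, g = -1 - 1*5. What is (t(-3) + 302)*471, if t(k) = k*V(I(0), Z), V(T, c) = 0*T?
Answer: 142242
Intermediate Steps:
g = -6 (g = -1 - 5 = -6)
Z = 9 (Z = -6 + 5*3 = -6 + 15 = 9)
V(T, c) = 0
t(k) = 0 (t(k) = k*0 = 0)
(t(-3) + 302)*471 = (0 + 302)*471 = 302*471 = 142242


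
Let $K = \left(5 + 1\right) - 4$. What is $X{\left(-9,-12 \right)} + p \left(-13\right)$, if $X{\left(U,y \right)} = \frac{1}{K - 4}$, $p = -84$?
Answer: $\frac{2183}{2} \approx 1091.5$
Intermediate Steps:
$K = 2$ ($K = 6 - 4 = 2$)
$X{\left(U,y \right)} = - \frac{1}{2}$ ($X{\left(U,y \right)} = \frac{1}{2 - 4} = \frac{1}{-2} = - \frac{1}{2}$)
$X{\left(-9,-12 \right)} + p \left(-13\right) = - \frac{1}{2} - -1092 = - \frac{1}{2} + 1092 = \frac{2183}{2}$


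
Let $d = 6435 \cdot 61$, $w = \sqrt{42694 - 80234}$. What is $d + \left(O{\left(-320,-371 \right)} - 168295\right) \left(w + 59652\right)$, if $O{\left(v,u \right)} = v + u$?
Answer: $-10079960337 - 337972 i \sqrt{9385} \approx -1.008 \cdot 10^{10} - 3.2741 \cdot 10^{7} i$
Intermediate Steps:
$O{\left(v,u \right)} = u + v$
$w = 2 i \sqrt{9385}$ ($w = \sqrt{-37540} = 2 i \sqrt{9385} \approx 193.75 i$)
$d = 392535$
$d + \left(O{\left(-320,-371 \right)} - 168295\right) \left(w + 59652\right) = 392535 + \left(\left(-371 - 320\right) - 168295\right) \left(2 i \sqrt{9385} + 59652\right) = 392535 + \left(-691 - 168295\right) \left(59652 + 2 i \sqrt{9385}\right) = 392535 - 168986 \left(59652 + 2 i \sqrt{9385}\right) = 392535 - \left(10080352872 + 337972 i \sqrt{9385}\right) = -10079960337 - 337972 i \sqrt{9385}$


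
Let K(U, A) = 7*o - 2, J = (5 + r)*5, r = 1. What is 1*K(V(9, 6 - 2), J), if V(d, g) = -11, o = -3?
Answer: -23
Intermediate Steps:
J = 30 (J = (5 + 1)*5 = 6*5 = 30)
K(U, A) = -23 (K(U, A) = 7*(-3) - 2 = -21 - 2 = -23)
1*K(V(9, 6 - 2), J) = 1*(-23) = -23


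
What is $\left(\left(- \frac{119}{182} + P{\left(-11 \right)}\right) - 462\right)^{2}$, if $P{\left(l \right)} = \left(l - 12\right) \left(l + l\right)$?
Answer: $\frac{1270129}{676} \approx 1878.9$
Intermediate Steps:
$P{\left(l \right)} = 2 l \left(-12 + l\right)$ ($P{\left(l \right)} = \left(-12 + l\right) 2 l = 2 l \left(-12 + l\right)$)
$\left(\left(- \frac{119}{182} + P{\left(-11 \right)}\right) - 462\right)^{2} = \left(\left(- \frac{119}{182} + 2 \left(-11\right) \left(-12 - 11\right)\right) - 462\right)^{2} = \left(\left(\left(-119\right) \frac{1}{182} + 2 \left(-11\right) \left(-23\right)\right) - 462\right)^{2} = \left(\left(- \frac{17}{26} + 506\right) - 462\right)^{2} = \left(\frac{13139}{26} - 462\right)^{2} = \left(\frac{1127}{26}\right)^{2} = \frac{1270129}{676}$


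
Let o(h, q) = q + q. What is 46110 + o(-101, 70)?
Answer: 46250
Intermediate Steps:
o(h, q) = 2*q
46110 + o(-101, 70) = 46110 + 2*70 = 46110 + 140 = 46250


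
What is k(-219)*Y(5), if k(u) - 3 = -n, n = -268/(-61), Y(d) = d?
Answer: -425/61 ≈ -6.9672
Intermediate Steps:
n = 268/61 (n = -268*(-1/61) = 268/61 ≈ 4.3934)
k(u) = -85/61 (k(u) = 3 - 1*268/61 = 3 - 268/61 = -85/61)
k(-219)*Y(5) = -85/61*5 = -425/61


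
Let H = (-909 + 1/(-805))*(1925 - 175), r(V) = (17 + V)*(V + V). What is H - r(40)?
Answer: -36692180/23 ≈ -1.5953e+6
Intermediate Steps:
r(V) = 2*V*(17 + V) (r(V) = (17 + V)*(2*V) = 2*V*(17 + V))
H = -36587300/23 (H = (-909 - 1/805)*1750 = -731746/805*1750 = -36587300/23 ≈ -1.5908e+6)
H - r(40) = -36587300/23 - 2*40*(17 + 40) = -36587300/23 - 2*40*57 = -36587300/23 - 1*4560 = -36587300/23 - 4560 = -36692180/23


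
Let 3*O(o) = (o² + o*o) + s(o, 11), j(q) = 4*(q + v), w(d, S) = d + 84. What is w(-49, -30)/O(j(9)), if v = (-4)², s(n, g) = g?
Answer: 105/20011 ≈ 0.0052471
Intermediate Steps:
w(d, S) = 84 + d
v = 16
j(q) = 64 + 4*q (j(q) = 4*(q + 16) = 4*(16 + q) = 64 + 4*q)
O(o) = 11/3 + 2*o²/3 (O(o) = ((o² + o*o) + 11)/3 = ((o² + o²) + 11)/3 = (2*o² + 11)/3 = (11 + 2*o²)/3 = 11/3 + 2*o²/3)
w(-49, -30)/O(j(9)) = (84 - 49)/(11/3 + 2*(64 + 4*9)²/3) = 35/(11/3 + 2*(64 + 36)²/3) = 35/(11/3 + (⅔)*100²) = 35/(11/3 + (⅔)*10000) = 35/(11/3 + 20000/3) = 35/(20011/3) = 35*(3/20011) = 105/20011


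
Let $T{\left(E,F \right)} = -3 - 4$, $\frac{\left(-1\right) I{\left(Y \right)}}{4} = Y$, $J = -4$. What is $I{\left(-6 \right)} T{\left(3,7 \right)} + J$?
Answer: $-172$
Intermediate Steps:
$I{\left(Y \right)} = - 4 Y$
$T{\left(E,F \right)} = -7$ ($T{\left(E,F \right)} = -3 - 4 = -7$)
$I{\left(-6 \right)} T{\left(3,7 \right)} + J = \left(-4\right) \left(-6\right) \left(-7\right) - 4 = 24 \left(-7\right) - 4 = -168 - 4 = -172$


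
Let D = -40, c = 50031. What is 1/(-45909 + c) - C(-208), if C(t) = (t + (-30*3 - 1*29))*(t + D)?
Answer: -334277711/4122 ≈ -81096.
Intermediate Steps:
C(t) = (-119 + t)*(-40 + t) (C(t) = (t + (-30*3 - 1*29))*(t - 40) = (t + (-90 - 29))*(-40 + t) = (t - 119)*(-40 + t) = (-119 + t)*(-40 + t))
1/(-45909 + c) - C(-208) = 1/(-45909 + 50031) - (4760 + (-208)² - 159*(-208)) = 1/4122 - (4760 + 43264 + 33072) = 1/4122 - 1*81096 = 1/4122 - 81096 = -334277711/4122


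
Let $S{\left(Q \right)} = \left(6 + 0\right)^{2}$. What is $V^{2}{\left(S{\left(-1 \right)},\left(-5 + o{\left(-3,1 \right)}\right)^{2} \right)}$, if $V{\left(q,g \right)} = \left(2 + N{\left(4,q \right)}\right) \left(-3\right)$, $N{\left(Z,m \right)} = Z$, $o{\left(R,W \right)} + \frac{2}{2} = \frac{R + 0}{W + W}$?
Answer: $324$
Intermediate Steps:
$o{\left(R,W \right)} = -1 + \frac{R}{2 W}$ ($o{\left(R,W \right)} = -1 + \frac{R + 0}{W + W} = -1 + \frac{R}{2 W}$)
$S{\left(Q \right)} = 36$ ($S{\left(Q \right)} = 6^{2} = 36$)
$V{\left(q,g \right)} = -18$ ($V{\left(q,g \right)} = \left(2 + 4\right) \left(-3\right) = 6 \left(-3\right) = -18$)
$V^{2}{\left(S{\left(-1 \right)},\left(-5 + o{\left(-3,1 \right)}\right)^{2} \right)} = \left(-18\right)^{2} = 324$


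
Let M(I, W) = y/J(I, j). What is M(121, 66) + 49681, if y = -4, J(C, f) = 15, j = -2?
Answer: 745211/15 ≈ 49681.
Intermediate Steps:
M(I, W) = -4/15
M(121, 66) + 49681 = -4/15 + 49681 = 745211/15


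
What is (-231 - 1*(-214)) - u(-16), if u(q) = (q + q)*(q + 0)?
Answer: -529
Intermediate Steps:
u(q) = 2*q² (u(q) = (2*q)*q = 2*q²)
(-231 - 1*(-214)) - u(-16) = (-231 - 1*(-214)) - 2*(-16)² = (-231 + 214) - 2*256 = -17 - 1*512 = -17 - 512 = -529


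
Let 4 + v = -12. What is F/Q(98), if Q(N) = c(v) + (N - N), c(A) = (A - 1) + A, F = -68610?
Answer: 22870/11 ≈ 2079.1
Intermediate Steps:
v = -16 (v = -4 - 12 = -16)
c(A) = -1 + 2*A (c(A) = (-1 + A) + A = -1 + 2*A)
Q(N) = -33 (Q(N) = (-1 + 2*(-16)) + (N - N) = (-1 - 32) + 0 = -33 + 0 = -33)
F/Q(98) = -68610/(-33) = -68610*(-1/33) = 22870/11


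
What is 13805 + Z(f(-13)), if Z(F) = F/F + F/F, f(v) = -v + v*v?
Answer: 13807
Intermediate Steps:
f(v) = v² - v (f(v) = -v + v² = v² - v)
Z(F) = 2 (Z(F) = 1 + 1 = 2)
13805 + Z(f(-13)) = 13805 + 2 = 13807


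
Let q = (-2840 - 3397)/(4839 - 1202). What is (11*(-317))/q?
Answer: 1152929/567 ≈ 2033.4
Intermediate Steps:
q = -6237/3637 ≈ -1.7149
(11*(-317))/q = (11*(-317))/(-6237/3637) = -3487*(-3637/6237) = 1152929/567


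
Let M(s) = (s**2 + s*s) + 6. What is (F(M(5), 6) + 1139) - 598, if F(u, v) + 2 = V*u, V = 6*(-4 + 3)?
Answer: 203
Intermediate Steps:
V = -6 (V = 6*(-1) = -6)
M(s) = 6 + 2*s**2 (M(s) = (s**2 + s**2) + 6 = 2*s**2 + 6 = 6 + 2*s**2)
F(u, v) = -2 - 6*u
(F(M(5), 6) + 1139) - 598 = ((-2 - 6*(6 + 2*5**2)) + 1139) - 598 = ((-2 - 6*(6 + 2*25)) + 1139) - 598 = ((-2 - 6*(6 + 50)) + 1139) - 598 = ((-2 - 6*56) + 1139) - 598 = ((-2 - 336) + 1139) - 598 = (-338 + 1139) - 598 = 801 - 598 = 203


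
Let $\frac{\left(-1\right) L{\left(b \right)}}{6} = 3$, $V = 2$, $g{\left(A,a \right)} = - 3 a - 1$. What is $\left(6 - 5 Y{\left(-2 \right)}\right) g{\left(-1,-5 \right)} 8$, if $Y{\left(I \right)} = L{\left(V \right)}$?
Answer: $10752$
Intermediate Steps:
$g{\left(A,a \right)} = -1 - 3 a$
$L{\left(b \right)} = -18$ ($L{\left(b \right)} = \left(-6\right) 3 = -18$)
$Y{\left(I \right)} = -18$
$\left(6 - 5 Y{\left(-2 \right)}\right) g{\left(-1,-5 \right)} 8 = \left(6 - -90\right) \left(-1 - -15\right) 8 = \left(6 + 90\right) \left(-1 + 15\right) 8 = 96 \cdot 14 \cdot 8 = 1344 \cdot 8 = 10752$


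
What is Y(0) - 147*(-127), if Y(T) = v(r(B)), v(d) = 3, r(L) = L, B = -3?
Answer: 18672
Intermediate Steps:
Y(T) = 3
Y(0) - 147*(-127) = 3 - 147*(-127) = 3 + 18669 = 18672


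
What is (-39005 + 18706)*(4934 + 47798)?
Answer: -1070406868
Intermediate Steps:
(-39005 + 18706)*(4934 + 47798) = -20299*52732 = -1070406868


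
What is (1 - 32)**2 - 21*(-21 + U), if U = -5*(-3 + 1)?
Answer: 1192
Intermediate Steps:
U = 10 (U = -5*(-2) = 10)
(1 - 32)**2 - 21*(-21 + U) = (1 - 32)**2 - 21*(-21 + 10) = (-31)**2 - 21*(-11) = 961 + 231 = 1192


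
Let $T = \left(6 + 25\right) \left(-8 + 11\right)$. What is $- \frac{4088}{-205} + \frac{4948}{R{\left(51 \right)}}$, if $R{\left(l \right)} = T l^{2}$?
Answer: $\frac{989872924}{49588065} \approx 19.962$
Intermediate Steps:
$T = 93$ ($T = 31 \cdot 3 = 93$)
$R{\left(l \right)} = 93 l^{2}$
$- \frac{4088}{-205} + \frac{4948}{R{\left(51 \right)}} = - \frac{4088}{-205} + \frac{4948}{93 \cdot 51^{2}} = \left(-4088\right) \left(- \frac{1}{205}\right) + \frac{4948}{93 \cdot 2601} = \frac{4088}{205} + \frac{4948}{241893} = \frac{989872924}{49588065}$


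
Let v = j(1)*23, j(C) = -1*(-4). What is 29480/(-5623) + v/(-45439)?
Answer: -1340059036/255503497 ≈ -5.2448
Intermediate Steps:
j(C) = 4
v = 92 (v = 4*23 = 92)
29480/(-5623) + v/(-45439) = 29480/(-5623) + 92/(-45439) = 29480*(-1/5623) + 92*(-1/45439) = -29480/5623 - 92/45439 = -1340059036/255503497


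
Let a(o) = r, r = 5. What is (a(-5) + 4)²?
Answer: 81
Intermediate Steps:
a(o) = 5
(a(-5) + 4)² = (5 + 4)² = 9² = 81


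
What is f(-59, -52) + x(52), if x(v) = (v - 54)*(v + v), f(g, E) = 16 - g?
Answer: -133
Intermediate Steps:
x(v) = 2*v*(-54 + v) (x(v) = (-54 + v)*(2*v) = 2*v*(-54 + v))
f(-59, -52) + x(52) = (16 - 1*(-59)) + 2*52*(-54 + 52) = (16 + 59) + 2*52*(-2) = 75 - 208 = -133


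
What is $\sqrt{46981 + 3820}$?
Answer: $\sqrt{50801} \approx 225.39$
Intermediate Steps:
$\sqrt{46981 + 3820} = \sqrt{50801}$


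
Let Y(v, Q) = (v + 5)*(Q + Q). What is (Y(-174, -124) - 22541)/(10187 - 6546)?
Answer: 1761/331 ≈ 5.3202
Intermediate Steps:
Y(v, Q) = 2*Q*(5 + v) (Y(v, Q) = (5 + v)*(2*Q) = 2*Q*(5 + v))
(Y(-174, -124) - 22541)/(10187 - 6546) = (2*(-124)*(5 - 174) - 22541)/(10187 - 6546) = (2*(-124)*(-169) - 22541)/3641 = (41912 - 22541)*(1/3641) = 19371*(1/3641) = 1761/331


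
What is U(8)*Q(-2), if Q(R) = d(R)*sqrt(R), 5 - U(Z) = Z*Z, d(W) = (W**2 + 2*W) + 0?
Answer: 0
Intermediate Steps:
d(W) = W**2 + 2*W
U(Z) = 5 - Z**2 (U(Z) = 5 - Z*Z = 5 - Z**2)
Q(R) = R**(3/2)*(2 + R) (Q(R) = (R*(2 + R))*sqrt(R) = R**(3/2)*(2 + R))
U(8)*Q(-2) = (5 - 1*8**2)*((-2)**(3/2)*(2 - 2)) = (5 - 1*64)*(-2*I*sqrt(2)*0) = (5 - 64)*0 = -59*0 = 0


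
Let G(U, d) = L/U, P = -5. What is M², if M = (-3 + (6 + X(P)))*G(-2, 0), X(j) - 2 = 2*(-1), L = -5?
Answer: 225/4 ≈ 56.250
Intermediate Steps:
G(U, d) = -5/U
X(j) = 0 (X(j) = 2 + 2*(-1) = 2 - 2 = 0)
M = 15/2 (M = (-3 + (6 + 0))*(-5/(-2)) = (-3 + 6)*(-5*(-½)) = 3*(5/2) = 15/2 ≈ 7.5000)
M² = (15/2)² = 225/4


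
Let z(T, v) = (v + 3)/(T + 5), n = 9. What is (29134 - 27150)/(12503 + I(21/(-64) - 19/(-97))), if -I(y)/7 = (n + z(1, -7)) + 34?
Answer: 1488/9155 ≈ 0.16253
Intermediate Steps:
z(T, v) = (3 + v)/(5 + T)
I(y) = -889/3 (I(y) = -7*((9 + (3 - 7)/(5 + 1)) + 34) = -7*((9 - 4/6) + 34) = -7*((9 + (1/6)*(-4)) + 34) = -7*((9 - 2/3) + 34) = -7*(25/3 + 34) = -7*127/3 = -889/3)
(29134 - 27150)/(12503 + I(21/(-64) - 19/(-97))) = (29134 - 27150)/(12503 - 889/3) = 1984/(36620/3) = 1984*(3/36620) = 1488/9155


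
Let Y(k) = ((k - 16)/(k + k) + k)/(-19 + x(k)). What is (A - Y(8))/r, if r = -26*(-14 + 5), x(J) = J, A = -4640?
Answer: -102065/5148 ≈ -19.826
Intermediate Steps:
r = 234 (r = -26*(-9) = 234)
Y(k) = (k + (-16 + k)/(2*k))/(-19 + k) (Y(k) = ((k - 16)/(k + k) + k)/(-19 + k) = ((-16 + k)/((2*k)) + k)/(-19 + k) = ((-16 + k)*(1/(2*k)) + k)/(-19 + k) = ((-16 + k)/(2*k) + k)/(-19 + k) = (k + (-16 + k)/(2*k))/(-19 + k))
(A - Y(8))/r = (-4640 - (-8 + 8² + (½)*8)/(8*(-19 + 8)))/234 = (-4640 - (-8 + 64 + 4)/(8*(-11)))*(1/234) = (-4640 - (-1)*60/(8*11))*(1/234) = (-4640 - 1*(-15/22))*(1/234) = (-4640 + 15/22)*(1/234) = -102065/22*1/234 = -102065/5148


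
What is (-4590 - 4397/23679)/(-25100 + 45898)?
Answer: -108691007/492475842 ≈ -0.22070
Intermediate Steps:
(-4590 - 4397/23679)/(-25100 + 45898) = (-4590 - 4397*1/23679)/20798 = (-4590 - 4397/23679)*(1/20798) = -108691007/23679*1/20798 = -108691007/492475842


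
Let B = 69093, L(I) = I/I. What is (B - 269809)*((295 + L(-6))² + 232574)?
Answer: -64267256040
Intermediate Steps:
L(I) = 1
(B - 269809)*((295 + L(-6))² + 232574) = (69093 - 269809)*((295 + 1)² + 232574) = -200716*(296² + 232574) = -200716*(87616 + 232574) = -200716*320190 = -64267256040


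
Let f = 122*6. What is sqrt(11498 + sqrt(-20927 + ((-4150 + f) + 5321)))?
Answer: sqrt(11498 + 4*I*sqrt(1189)) ≈ 107.23 + 0.6431*I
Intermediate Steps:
f = 732
sqrt(11498 + sqrt(-20927 + ((-4150 + f) + 5321))) = sqrt(11498 + sqrt(-20927 + ((-4150 + 732) + 5321))) = sqrt(11498 + sqrt(-20927 + (-3418 + 5321))) = sqrt(11498 + sqrt(-20927 + 1903)) = sqrt(11498 + sqrt(-19024)) = sqrt(11498 + 4*I*sqrt(1189))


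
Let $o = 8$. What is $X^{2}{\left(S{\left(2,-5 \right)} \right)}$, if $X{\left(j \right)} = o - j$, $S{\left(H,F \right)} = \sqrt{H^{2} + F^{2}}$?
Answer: $\left(8 - \sqrt{29}\right)^{2} \approx 6.8374$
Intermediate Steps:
$S{\left(H,F \right)} = \sqrt{F^{2} + H^{2}}$
$X{\left(j \right)} = 8 - j$
$X^{2}{\left(S{\left(2,-5 \right)} \right)} = \left(8 - \sqrt{\left(-5\right)^{2} + 2^{2}}\right)^{2} = \left(8 - \sqrt{25 + 4}\right)^{2} = \left(8 - \sqrt{29}\right)^{2}$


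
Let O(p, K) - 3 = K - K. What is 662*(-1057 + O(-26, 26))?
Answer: -697748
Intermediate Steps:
O(p, K) = 3 (O(p, K) = 3 + (K - K) = 3 + 0 = 3)
662*(-1057 + O(-26, 26)) = 662*(-1057 + 3) = 662*(-1054) = -697748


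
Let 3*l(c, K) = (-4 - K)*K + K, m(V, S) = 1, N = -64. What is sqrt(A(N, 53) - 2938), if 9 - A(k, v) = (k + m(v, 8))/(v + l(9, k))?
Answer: I*sqrt(838367470)/535 ≈ 54.121*I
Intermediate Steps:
l(c, K) = K/3 + K*(-4 - K)/3 (l(c, K) = ((-4 - K)*K + K)/3 = (K*(-4 - K) + K)/3 = (K + K*(-4 - K))/3 = K/3 + K*(-4 - K)/3)
A(k, v) = 9 - (1 + k)/(v - k*(3 + k)/3) (A(k, v) = 9 - (k + 1)/(v - k*(3 + k)/3) = 9 - (1 + k)/(v - k*(3 + k)/3))
sqrt(A(N, 53) - 2938) = sqrt(3*(1 - 64 - 9*53 + 3*(-64)*(3 - 64))/(-3*53 - 64*(3 - 64)) - 2938) = sqrt(3*(1 - 64 - 477 + 3*(-64)*(-61))/(-159 - 64*(-61)) - 2938) = sqrt(3*(1 - 64 - 477 + 11712)/(-159 + 3904) - 2938) = sqrt(3*11172/3745 - 2938) = sqrt(3*(1/3745)*11172 - 2938) = sqrt(4788/535 - 2938) = sqrt(-1567042/535) = I*sqrt(838367470)/535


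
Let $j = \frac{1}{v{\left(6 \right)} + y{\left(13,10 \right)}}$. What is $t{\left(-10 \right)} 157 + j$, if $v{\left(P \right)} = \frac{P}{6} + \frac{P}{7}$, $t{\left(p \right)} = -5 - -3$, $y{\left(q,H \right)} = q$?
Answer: $- \frac{32649}{104} \approx -313.93$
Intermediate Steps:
$t{\left(p \right)} = -2$ ($t{\left(p \right)} = -5 + 3 = -2$)
$v{\left(P \right)} = \frac{13 P}{42}$ ($v{\left(P \right)} = P \frac{1}{6} + P \frac{1}{7} = \frac{P}{6} + \frac{P}{7} = \frac{13 P}{42}$)
$j = \frac{7}{104}$ ($j = \frac{1}{\frac{13}{42} \cdot 6 + 13} = \frac{1}{\frac{13}{7} + 13} = \frac{1}{\frac{104}{7}} = \frac{7}{104} \approx 0.067308$)
$t{\left(-10 \right)} 157 + j = \left(-2\right) 157 + \frac{7}{104} = -314 + \frac{7}{104} = - \frac{32649}{104}$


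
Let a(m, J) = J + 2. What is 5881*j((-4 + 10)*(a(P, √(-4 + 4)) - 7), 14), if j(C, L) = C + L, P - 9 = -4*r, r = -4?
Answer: -94096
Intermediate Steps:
P = 25 (P = 9 - 4*(-4) = 9 + 16 = 25)
a(m, J) = 2 + J
5881*j((-4 + 10)*(a(P, √(-4 + 4)) - 7), 14) = 5881*((-4 + 10)*((2 + √(-4 + 4)) - 7) + 14) = 5881*(6*((2 + √0) - 7) + 14) = 5881*(6*((2 + 0) - 7) + 14) = 5881*(6*(2 - 7) + 14) = 5881*(6*(-5) + 14) = 5881*(-30 + 14) = 5881*(-16) = -94096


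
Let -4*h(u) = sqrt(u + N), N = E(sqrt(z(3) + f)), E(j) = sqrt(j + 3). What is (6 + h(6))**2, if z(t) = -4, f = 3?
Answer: (24 - sqrt(6 + sqrt(3 + I)))**2/16 ≈ 28.129 - 0.1356*I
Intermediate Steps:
E(j) = sqrt(3 + j)
N = sqrt(3 + I) (N = sqrt(3 + sqrt(-4 + 3)) = sqrt(3 + sqrt(-1)) = sqrt(3 + I) ≈ 1.7553 + 0.28485*I)
h(u) = -sqrt(u + sqrt(3 + I))/4
(6 + h(6))**2 = (6 - sqrt(6 + sqrt(3 + I))/4)**2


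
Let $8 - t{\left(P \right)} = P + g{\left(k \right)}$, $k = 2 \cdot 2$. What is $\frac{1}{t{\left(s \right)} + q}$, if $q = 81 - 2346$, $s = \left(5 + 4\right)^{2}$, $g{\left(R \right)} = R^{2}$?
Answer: $- \frac{1}{2354} \approx -0.00042481$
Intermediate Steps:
$k = 4$
$s = 81$ ($s = 9^{2} = 81$)
$q = -2265$ ($q = 81 - 2346 = -2265$)
$t{\left(P \right)} = -8 - P$ ($t{\left(P \right)} = 8 - \left(P + 4^{2}\right) = 8 - \left(P + 16\right) = 8 - \left(16 + P\right) = -8 - P$)
$\frac{1}{t{\left(s \right)} + q} = \frac{1}{\left(-8 - 81\right) - 2265} = \frac{1}{-89 - 2265} = \frac{1}{-2354} = - \frac{1}{2354}$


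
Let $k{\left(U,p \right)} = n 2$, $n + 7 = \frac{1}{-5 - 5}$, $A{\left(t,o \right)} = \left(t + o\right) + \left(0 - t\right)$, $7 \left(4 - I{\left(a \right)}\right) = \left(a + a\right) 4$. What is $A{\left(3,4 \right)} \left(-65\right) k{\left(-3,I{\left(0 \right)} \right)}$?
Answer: $3692$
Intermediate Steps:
$I{\left(a \right)} = 4 - \frac{8 a}{7}$ ($I{\left(a \right)} = 4 - \frac{\left(a + a\right) 4}{7} = 4 - \frac{2 a 4}{7} = 4 - \frac{8 a}{7}$)
$A{\left(t,o \right)} = o$ ($A{\left(t,o \right)} = \left(o + t\right) - t = o$)
$n = - \frac{71}{10}$ ($n = -7 + \frac{1}{-5 - 5} = -7 + \frac{1}{-10} = -7 - \frac{1}{10} = - \frac{71}{10} \approx -7.1$)
$k{\left(U,p \right)} = - \frac{71}{5}$ ($k{\left(U,p \right)} = \left(- \frac{71}{10}\right) 2 = - \frac{71}{5}$)
$A{\left(3,4 \right)} \left(-65\right) k{\left(-3,I{\left(0 \right)} \right)} = 4 \left(-65\right) \left(- \frac{71}{5}\right) = \left(-260\right) \left(- \frac{71}{5}\right) = 3692$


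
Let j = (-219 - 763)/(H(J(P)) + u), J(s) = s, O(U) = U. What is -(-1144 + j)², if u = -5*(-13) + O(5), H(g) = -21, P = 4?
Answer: -3253333444/2401 ≈ -1.3550e+6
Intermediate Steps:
u = 70 (u = -5*(-13) + 5 = 65 + 5 = 70)
j = -982/49 (j = (-219 - 763)/(-21 + 70) = -982/49 ≈ -20.041)
-(-1144 + j)² = -(-1144 - 982/49)² = -(-57038/49)² = -1*3253333444/2401 = -3253333444/2401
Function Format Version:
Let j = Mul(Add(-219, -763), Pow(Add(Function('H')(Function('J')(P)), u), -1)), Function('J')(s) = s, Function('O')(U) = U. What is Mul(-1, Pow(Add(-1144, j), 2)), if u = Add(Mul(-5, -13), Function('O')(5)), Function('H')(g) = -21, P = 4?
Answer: Rational(-3253333444, 2401) ≈ -1.3550e+6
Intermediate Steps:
u = 70 (u = Add(Mul(-5, -13), 5) = Add(65, 5) = 70)
j = Rational(-982, 49) (j = Mul(Add(-219, -763), Pow(Add(-21, 70), -1)) = Mul(-982, Pow(49, -1)) = Mul(-982, Rational(1, 49)) = Rational(-982, 49) ≈ -20.041)
Mul(-1, Pow(Add(-1144, j), 2)) = Mul(-1, Pow(Add(-1144, Rational(-982, 49)), 2)) = Mul(-1, Pow(Rational(-57038, 49), 2)) = Mul(-1, Rational(3253333444, 2401)) = Rational(-3253333444, 2401)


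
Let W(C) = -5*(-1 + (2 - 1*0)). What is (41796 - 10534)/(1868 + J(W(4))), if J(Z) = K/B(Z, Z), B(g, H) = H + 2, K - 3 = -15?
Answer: 15631/936 ≈ 16.700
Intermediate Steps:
K = -12 (K = 3 - 15 = -12)
B(g, H) = 2 + H
W(C) = -5 (W(C) = -5*(-1 + (2 + 0)) = -5*(-1 + 2) = -5*1 = -5)
J(Z) = -12/(2 + Z)
(41796 - 10534)/(1868 + J(W(4))) = (41796 - 10534)/(1868 - 12/(2 - 5)) = 31262/(1868 - 12/(-3)) = 31262/(1868 - 12*(-⅓)) = 31262/(1868 + 4) = 31262/1872 = 31262*(1/1872) = 15631/936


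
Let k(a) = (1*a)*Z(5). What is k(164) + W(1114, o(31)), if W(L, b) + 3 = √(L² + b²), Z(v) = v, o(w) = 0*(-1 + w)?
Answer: 1931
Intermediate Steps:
o(w) = 0
k(a) = 5*a (k(a) = (1*a)*5 = a*5 = 5*a)
W(L, b) = -3 + √(L² + b²)
k(164) + W(1114, o(31)) = 5*164 + (-3 + √(1114² + 0²)) = 820 + (-3 + √(1240996 + 0)) = 820 + (-3 + √1240996) = 820 + (-3 + 1114) = 820 + 1111 = 1931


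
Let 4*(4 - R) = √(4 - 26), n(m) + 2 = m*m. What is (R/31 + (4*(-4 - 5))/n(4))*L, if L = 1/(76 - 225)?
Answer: 530/32333 + I*√22/18476 ≈ 0.016392 + 0.00025387*I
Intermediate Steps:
L = -1/149 (L = 1/(-149) = -1/149 ≈ -0.0067114)
n(m) = -2 + m² (n(m) = -2 + m*m = -2 + m²)
R = 4 - I*√22/4 (R = 4 - √(4 - 26)/4 = 4 - I*√22/4 ≈ 4.0 - 1.1726*I)
(R/31 + (4*(-4 - 5))/n(4))*L = ((4 - I*√22/4)/31 + (4*(-4 - 5))/(-2 + 4²))*(-1/149) = ((4 - I*√22/4)*(1/31) + (4*(-9))/(-2 + 16))*(-1/149) = ((4/31 - I*√22/124) - 36/14)*(-1/149) = ((4/31 - I*√22/124) - 36*1/14)*(-1/149) = ((4/31 - I*√22/124) - 18/7)*(-1/149) = (-530/217 - I*√22/124)*(-1/149) = 530/32333 + I*√22/18476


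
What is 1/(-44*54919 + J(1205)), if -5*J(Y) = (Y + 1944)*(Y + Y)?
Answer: -1/3934254 ≈ -2.5418e-7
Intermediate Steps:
J(Y) = -2*Y*(1944 + Y)/5 (J(Y) = -(Y + 1944)*(Y + Y)/5 = -(1944 + Y)*2*Y/5 = -2*Y*(1944 + Y)/5)
1/(-44*54919 + J(1205)) = 1/(-44*54919 - 2/5*1205*(1944 + 1205)) = 1/(-2416436 - 2/5*1205*3149) = 1/(-2416436 - 1517818) = 1/(-3934254) = -1/3934254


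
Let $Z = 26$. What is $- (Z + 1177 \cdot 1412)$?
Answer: $-1661950$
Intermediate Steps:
$- (Z + 1177 \cdot 1412) = - (26 + 1177 \cdot 1412) = - (26 + 1661924) = \left(-1\right) 1661950 = -1661950$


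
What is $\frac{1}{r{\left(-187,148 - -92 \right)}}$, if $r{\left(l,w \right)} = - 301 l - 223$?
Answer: $\frac{1}{56064} \approx 1.7837 \cdot 10^{-5}$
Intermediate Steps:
$r{\left(l,w \right)} = -223 - 301 l$
$\frac{1}{r{\left(-187,148 - -92 \right)}} = \frac{1}{-223 - -56287} = \frac{1}{-223 + 56287} = \frac{1}{56064}$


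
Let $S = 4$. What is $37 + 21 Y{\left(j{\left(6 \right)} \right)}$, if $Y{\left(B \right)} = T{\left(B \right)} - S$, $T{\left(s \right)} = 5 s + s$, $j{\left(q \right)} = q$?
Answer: $709$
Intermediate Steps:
$T{\left(s \right)} = 6 s$
$Y{\left(B \right)} = -4 + 6 B$ ($Y{\left(B \right)} = 6 B - 4 = -4 + 6 B$)
$37 + 21 Y{\left(j{\left(6 \right)} \right)} = 37 + 21 \left(-4 + 6 \cdot 6\right) = 37 + 21 \left(-4 + 36\right) = 37 + 21 \cdot 32 = 37 + 672 = 709$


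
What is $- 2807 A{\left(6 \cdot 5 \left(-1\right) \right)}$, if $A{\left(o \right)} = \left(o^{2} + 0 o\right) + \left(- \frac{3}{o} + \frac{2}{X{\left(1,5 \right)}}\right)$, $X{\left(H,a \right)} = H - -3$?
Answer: $- \frac{12639921}{5} \approx -2.528 \cdot 10^{6}$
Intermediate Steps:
$X{\left(H,a \right)} = 3 + H$ ($X{\left(H,a \right)} = H + 3 = 3 + H$)
$A{\left(o \right)} = \frac{1}{2} + o^{2} - \frac{3}{o}$ ($A{\left(o \right)} = \left(o^{2} + 0 o\right) + \left(- \frac{3}{o} + \frac{2}{3 + 1}\right) = \left(o^{2} + 0\right) + \left(- \frac{3}{o} + \frac{2}{4}\right) = o^{2} + \left(- \frac{3}{o} + 2 \cdot \frac{1}{4}\right) = o^{2} + \left(- \frac{3}{o} + \frac{1}{2}\right) = o^{2} + \left(\frac{1}{2} - \frac{3}{o}\right) = \frac{1}{2} + o^{2} - \frac{3}{o}$)
$- 2807 A{\left(6 \cdot 5 \left(-1\right) \right)} = - 2807 \frac{-3 + \left(6 \cdot 5 \left(-1\right)\right)^{3} + \frac{6 \cdot 5 \left(-1\right)}{2}}{6 \cdot 5 \left(-1\right)} = - 2807 \frac{-3 + \left(30 \left(-1\right)\right)^{3} + \frac{30 \left(-1\right)}{2}}{30 \left(-1\right)} = - 2807 \frac{-3 + \left(-30\right)^{3} + \frac{1}{2} \left(-30\right)}{-30} = - 2807 \left(- \frac{-3 - 27000 - 15}{30}\right) = - 2807 \left(\left(- \frac{1}{30}\right) \left(-27018\right)\right) = \left(-2807\right) \frac{4503}{5} = - \frac{12639921}{5}$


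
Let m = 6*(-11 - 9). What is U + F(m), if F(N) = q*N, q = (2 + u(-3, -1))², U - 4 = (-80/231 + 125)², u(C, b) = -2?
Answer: 829365469/53361 ≈ 15543.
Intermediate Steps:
U = 829365469/53361 (U = 4 + (-80/231 + 125)² = 4 + (28795/231)² = 4 + 829152025/53361 = 829365469/53361 ≈ 15543.)
q = 0 (q = (2 - 2)² = 0² = 0)
m = -120 (m = 6*(-20) = -120)
F(N) = 0 (F(N) = 0*N = 0)
U + F(m) = 829365469/53361 + 0 = 829365469/53361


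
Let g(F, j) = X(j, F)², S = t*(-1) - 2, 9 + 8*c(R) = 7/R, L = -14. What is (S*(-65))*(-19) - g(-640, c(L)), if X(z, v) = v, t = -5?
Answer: -405895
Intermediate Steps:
c(R) = -9/8 + 7/(8*R) (c(R) = -9/8 + (7/R)/8 = -9/8 + 7/(8*R))
S = 3 (S = -5*(-1) - 2 = 5 - 2 = 3)
g(F, j) = F²
(S*(-65))*(-19) - g(-640, c(L)) = (3*(-65))*(-19) - 1*(-640)² = -195*(-19) - 1*409600 = 3705 - 409600 = -405895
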